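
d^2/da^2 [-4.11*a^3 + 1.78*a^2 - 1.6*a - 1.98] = 3.56 - 24.66*a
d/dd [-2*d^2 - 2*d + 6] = -4*d - 2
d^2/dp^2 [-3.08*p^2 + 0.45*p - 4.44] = -6.16000000000000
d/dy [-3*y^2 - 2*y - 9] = -6*y - 2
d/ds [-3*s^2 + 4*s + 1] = 4 - 6*s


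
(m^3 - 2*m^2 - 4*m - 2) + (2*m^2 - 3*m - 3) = m^3 - 7*m - 5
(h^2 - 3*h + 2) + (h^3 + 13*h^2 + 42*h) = h^3 + 14*h^2 + 39*h + 2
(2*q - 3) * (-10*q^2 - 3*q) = -20*q^3 + 24*q^2 + 9*q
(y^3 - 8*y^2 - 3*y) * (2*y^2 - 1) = 2*y^5 - 16*y^4 - 7*y^3 + 8*y^2 + 3*y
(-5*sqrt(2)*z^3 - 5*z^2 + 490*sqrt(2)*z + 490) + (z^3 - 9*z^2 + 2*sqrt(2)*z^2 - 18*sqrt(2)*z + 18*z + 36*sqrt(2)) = -5*sqrt(2)*z^3 + z^3 - 14*z^2 + 2*sqrt(2)*z^2 + 18*z + 472*sqrt(2)*z + 36*sqrt(2) + 490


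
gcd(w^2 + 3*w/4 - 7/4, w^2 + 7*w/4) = w + 7/4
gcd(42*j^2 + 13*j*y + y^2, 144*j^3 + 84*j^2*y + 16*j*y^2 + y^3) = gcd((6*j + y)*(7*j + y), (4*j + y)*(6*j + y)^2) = 6*j + y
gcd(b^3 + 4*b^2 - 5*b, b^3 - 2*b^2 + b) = b^2 - b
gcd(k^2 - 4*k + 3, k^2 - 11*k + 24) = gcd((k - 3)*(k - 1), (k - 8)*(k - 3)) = k - 3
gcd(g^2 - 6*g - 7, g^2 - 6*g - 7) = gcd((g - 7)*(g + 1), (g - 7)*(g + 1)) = g^2 - 6*g - 7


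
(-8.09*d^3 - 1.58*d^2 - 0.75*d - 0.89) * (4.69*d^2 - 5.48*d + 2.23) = -37.9421*d^5 + 36.923*d^4 - 12.8998*d^3 - 3.5875*d^2 + 3.2047*d - 1.9847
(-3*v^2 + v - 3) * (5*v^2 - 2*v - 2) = -15*v^4 + 11*v^3 - 11*v^2 + 4*v + 6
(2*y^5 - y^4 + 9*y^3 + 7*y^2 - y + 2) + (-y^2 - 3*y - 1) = 2*y^5 - y^4 + 9*y^3 + 6*y^2 - 4*y + 1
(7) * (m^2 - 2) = 7*m^2 - 14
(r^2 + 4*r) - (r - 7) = r^2 + 3*r + 7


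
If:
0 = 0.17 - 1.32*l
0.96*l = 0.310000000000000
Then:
No Solution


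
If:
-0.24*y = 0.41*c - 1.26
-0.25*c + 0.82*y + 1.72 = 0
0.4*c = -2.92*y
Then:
No Solution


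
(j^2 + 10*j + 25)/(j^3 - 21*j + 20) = (j + 5)/(j^2 - 5*j + 4)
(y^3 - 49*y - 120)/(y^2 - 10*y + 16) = (y^2 + 8*y + 15)/(y - 2)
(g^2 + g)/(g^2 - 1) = g/(g - 1)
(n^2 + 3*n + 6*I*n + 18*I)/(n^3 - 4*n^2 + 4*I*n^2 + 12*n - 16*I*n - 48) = (n + 3)/(n^2 - 2*n*(2 + I) + 8*I)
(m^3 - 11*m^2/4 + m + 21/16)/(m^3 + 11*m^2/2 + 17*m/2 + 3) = (8*m^2 - 26*m + 21)/(8*(m^2 + 5*m + 6))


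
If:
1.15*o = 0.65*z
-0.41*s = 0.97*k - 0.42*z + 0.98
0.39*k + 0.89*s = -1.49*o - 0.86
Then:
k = 1.02230779691189*z - 0.738697753767415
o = 0.565217391304348*z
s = -1.39424039757204*z - 0.642593119135627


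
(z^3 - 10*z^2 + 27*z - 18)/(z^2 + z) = (z^3 - 10*z^2 + 27*z - 18)/(z*(z + 1))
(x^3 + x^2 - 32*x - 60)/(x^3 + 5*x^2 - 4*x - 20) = (x - 6)/(x - 2)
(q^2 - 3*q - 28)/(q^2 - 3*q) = (q^2 - 3*q - 28)/(q*(q - 3))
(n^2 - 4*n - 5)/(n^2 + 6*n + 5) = (n - 5)/(n + 5)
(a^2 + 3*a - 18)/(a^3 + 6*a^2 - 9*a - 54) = 1/(a + 3)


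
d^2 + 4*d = d*(d + 4)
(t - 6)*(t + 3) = t^2 - 3*t - 18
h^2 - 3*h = h*(h - 3)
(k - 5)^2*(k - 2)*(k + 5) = k^4 - 7*k^3 - 15*k^2 + 175*k - 250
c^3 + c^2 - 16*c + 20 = (c - 2)^2*(c + 5)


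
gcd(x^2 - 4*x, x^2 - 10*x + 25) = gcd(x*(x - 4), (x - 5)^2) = 1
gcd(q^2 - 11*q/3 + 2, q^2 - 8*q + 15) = q - 3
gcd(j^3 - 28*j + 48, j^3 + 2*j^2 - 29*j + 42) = j - 2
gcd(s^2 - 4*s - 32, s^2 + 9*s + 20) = s + 4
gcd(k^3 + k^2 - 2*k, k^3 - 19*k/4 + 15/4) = k - 1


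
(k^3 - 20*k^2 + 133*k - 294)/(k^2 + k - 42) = (k^2 - 14*k + 49)/(k + 7)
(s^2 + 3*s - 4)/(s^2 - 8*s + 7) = (s + 4)/(s - 7)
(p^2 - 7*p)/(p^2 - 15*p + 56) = p/(p - 8)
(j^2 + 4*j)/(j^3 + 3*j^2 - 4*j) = 1/(j - 1)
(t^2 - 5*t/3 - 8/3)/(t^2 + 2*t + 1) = (t - 8/3)/(t + 1)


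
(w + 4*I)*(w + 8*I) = w^2 + 12*I*w - 32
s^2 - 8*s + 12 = (s - 6)*(s - 2)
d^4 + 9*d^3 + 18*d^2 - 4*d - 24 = (d - 1)*(d + 2)^2*(d + 6)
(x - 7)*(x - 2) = x^2 - 9*x + 14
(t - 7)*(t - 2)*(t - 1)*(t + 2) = t^4 - 8*t^3 + 3*t^2 + 32*t - 28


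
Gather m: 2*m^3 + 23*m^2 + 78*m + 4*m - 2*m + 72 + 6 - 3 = 2*m^3 + 23*m^2 + 80*m + 75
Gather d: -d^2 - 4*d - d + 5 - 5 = -d^2 - 5*d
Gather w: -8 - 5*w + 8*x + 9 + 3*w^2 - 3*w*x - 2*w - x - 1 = 3*w^2 + w*(-3*x - 7) + 7*x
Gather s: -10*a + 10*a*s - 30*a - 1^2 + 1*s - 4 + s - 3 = -40*a + s*(10*a + 2) - 8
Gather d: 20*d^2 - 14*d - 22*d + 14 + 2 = 20*d^2 - 36*d + 16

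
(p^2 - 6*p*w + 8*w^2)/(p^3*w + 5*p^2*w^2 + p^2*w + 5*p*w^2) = (p^2 - 6*p*w + 8*w^2)/(p*w*(p^2 + 5*p*w + p + 5*w))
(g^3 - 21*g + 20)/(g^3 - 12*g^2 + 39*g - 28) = (g + 5)/(g - 7)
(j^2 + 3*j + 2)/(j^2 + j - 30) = (j^2 + 3*j + 2)/(j^2 + j - 30)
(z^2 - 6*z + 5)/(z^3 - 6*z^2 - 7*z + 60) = (z - 1)/(z^2 - z - 12)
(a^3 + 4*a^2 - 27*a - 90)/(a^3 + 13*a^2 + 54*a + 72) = (a - 5)/(a + 4)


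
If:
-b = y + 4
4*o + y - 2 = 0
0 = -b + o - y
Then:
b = -22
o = -4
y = 18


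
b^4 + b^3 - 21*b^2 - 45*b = b*(b - 5)*(b + 3)^2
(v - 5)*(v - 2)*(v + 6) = v^3 - v^2 - 32*v + 60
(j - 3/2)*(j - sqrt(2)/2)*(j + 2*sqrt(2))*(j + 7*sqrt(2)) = j^4 - 3*j^3/2 + 17*sqrt(2)*j^3/2 - 51*sqrt(2)*j^2/4 + 19*j^2 - 57*j/2 - 14*sqrt(2)*j + 21*sqrt(2)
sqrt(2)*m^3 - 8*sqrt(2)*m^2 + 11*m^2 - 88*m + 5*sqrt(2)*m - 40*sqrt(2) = (m - 8)*(m + 5*sqrt(2))*(sqrt(2)*m + 1)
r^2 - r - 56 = (r - 8)*(r + 7)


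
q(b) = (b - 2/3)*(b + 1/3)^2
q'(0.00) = -0.33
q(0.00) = -0.07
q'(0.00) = -0.33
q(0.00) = -0.07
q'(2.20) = 14.19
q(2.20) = 9.84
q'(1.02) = 2.79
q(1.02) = 0.65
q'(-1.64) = 7.74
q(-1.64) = -3.94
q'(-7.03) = 147.93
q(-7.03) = -345.16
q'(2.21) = 14.32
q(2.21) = 9.98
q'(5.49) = 90.09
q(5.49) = 163.57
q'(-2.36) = 16.38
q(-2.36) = -12.43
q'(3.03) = 27.21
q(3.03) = 26.73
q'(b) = (b - 2/3)*(2*b + 2/3) + (b + 1/3)^2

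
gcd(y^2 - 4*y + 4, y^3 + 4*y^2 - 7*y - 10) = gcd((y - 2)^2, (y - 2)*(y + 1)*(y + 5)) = y - 2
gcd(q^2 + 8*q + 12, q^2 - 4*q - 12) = q + 2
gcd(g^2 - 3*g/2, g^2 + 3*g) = g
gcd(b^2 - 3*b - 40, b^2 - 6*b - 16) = b - 8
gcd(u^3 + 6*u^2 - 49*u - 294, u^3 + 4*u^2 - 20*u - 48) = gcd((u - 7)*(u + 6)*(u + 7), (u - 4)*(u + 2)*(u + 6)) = u + 6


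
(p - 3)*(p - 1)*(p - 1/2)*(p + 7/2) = p^4 - p^3 - 43*p^2/4 + 16*p - 21/4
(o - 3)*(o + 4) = o^2 + o - 12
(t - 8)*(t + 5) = t^2 - 3*t - 40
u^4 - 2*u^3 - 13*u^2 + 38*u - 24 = (u - 3)*(u - 2)*(u - 1)*(u + 4)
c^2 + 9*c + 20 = (c + 4)*(c + 5)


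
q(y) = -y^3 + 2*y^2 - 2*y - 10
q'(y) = -3*y^2 + 4*y - 2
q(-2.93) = 38.18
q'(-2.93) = -39.47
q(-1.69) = 3.92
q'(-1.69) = -17.33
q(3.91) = -47.02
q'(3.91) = -32.22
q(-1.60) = 2.42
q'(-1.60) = -16.08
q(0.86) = -10.88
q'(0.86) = -0.78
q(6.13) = -177.45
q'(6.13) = -90.21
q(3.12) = -27.14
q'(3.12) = -18.72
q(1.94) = -13.65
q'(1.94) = -5.53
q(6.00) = -166.00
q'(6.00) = -86.00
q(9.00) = -595.00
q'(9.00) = -209.00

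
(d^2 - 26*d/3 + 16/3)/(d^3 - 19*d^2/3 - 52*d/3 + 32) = (3*d - 2)/(3*d^2 + 5*d - 12)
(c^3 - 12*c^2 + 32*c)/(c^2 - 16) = c*(c - 8)/(c + 4)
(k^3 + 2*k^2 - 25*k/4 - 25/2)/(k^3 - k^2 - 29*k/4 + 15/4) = (2*k^2 - k - 10)/(2*k^2 - 7*k + 3)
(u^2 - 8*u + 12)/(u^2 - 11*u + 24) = (u^2 - 8*u + 12)/(u^2 - 11*u + 24)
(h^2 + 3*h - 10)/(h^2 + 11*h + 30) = (h - 2)/(h + 6)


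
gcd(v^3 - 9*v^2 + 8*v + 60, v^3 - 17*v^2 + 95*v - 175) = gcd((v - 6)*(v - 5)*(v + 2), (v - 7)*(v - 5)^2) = v - 5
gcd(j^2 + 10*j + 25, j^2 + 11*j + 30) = j + 5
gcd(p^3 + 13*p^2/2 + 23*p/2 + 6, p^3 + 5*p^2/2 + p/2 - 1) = p + 1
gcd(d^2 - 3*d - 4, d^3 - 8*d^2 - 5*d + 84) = d - 4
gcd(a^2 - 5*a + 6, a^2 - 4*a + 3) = a - 3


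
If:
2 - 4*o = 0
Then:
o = 1/2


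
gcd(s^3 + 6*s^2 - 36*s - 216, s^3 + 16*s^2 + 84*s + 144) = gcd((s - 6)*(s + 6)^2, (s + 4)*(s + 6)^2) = s^2 + 12*s + 36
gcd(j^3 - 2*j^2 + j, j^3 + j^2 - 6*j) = j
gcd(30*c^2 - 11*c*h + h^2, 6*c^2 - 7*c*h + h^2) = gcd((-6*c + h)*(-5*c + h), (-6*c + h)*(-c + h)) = 6*c - h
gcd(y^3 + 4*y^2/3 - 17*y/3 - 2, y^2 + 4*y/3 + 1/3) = y + 1/3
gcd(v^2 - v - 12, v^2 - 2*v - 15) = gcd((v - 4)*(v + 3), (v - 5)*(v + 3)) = v + 3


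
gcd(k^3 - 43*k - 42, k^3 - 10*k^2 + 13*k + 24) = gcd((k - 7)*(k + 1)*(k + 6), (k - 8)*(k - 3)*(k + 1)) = k + 1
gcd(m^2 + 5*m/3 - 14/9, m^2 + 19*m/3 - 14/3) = m - 2/3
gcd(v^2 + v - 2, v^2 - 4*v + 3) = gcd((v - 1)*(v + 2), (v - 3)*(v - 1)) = v - 1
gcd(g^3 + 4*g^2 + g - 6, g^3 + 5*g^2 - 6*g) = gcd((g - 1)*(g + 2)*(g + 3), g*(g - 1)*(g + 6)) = g - 1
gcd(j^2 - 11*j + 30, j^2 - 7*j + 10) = j - 5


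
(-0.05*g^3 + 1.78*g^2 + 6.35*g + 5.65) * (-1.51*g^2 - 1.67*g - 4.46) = 0.0755*g^5 - 2.6043*g^4 - 12.3381*g^3 - 27.0748*g^2 - 37.7565*g - 25.199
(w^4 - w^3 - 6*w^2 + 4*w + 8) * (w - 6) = w^5 - 7*w^4 + 40*w^2 - 16*w - 48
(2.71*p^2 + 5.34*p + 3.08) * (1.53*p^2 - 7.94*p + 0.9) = 4.1463*p^4 - 13.3472*p^3 - 35.2482*p^2 - 19.6492*p + 2.772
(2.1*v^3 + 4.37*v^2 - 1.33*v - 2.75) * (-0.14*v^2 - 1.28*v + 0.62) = -0.294*v^5 - 3.2998*v^4 - 4.1054*v^3 + 4.7968*v^2 + 2.6954*v - 1.705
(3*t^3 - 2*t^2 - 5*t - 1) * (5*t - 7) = 15*t^4 - 31*t^3 - 11*t^2 + 30*t + 7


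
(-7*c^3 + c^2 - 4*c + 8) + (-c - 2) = -7*c^3 + c^2 - 5*c + 6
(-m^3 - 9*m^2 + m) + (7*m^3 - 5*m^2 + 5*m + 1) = 6*m^3 - 14*m^2 + 6*m + 1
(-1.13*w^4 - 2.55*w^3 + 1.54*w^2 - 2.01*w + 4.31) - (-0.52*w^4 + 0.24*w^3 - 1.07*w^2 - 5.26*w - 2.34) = -0.61*w^4 - 2.79*w^3 + 2.61*w^2 + 3.25*w + 6.65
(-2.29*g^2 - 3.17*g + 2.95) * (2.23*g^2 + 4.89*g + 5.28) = -5.1067*g^4 - 18.2672*g^3 - 21.014*g^2 - 2.3121*g + 15.576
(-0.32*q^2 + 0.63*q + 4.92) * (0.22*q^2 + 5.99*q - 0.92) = -0.0704*q^4 - 1.7782*q^3 + 5.1505*q^2 + 28.8912*q - 4.5264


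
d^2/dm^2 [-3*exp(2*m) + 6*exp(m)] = (6 - 12*exp(m))*exp(m)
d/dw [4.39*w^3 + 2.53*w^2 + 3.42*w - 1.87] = 13.17*w^2 + 5.06*w + 3.42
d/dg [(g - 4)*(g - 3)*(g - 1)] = 3*g^2 - 16*g + 19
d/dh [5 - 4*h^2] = -8*h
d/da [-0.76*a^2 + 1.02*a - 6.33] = 1.02 - 1.52*a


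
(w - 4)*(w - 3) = w^2 - 7*w + 12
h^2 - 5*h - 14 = (h - 7)*(h + 2)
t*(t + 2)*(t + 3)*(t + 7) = t^4 + 12*t^3 + 41*t^2 + 42*t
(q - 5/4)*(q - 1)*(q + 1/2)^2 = q^4 - 5*q^3/4 - 3*q^2/4 + 11*q/16 + 5/16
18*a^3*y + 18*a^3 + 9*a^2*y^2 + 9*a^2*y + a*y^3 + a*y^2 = (3*a + y)*(6*a + y)*(a*y + a)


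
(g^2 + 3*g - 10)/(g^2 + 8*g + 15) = (g - 2)/(g + 3)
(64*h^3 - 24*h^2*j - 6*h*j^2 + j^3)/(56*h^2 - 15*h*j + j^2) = (8*h^2 - 2*h*j - j^2)/(7*h - j)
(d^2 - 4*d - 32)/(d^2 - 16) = (d - 8)/(d - 4)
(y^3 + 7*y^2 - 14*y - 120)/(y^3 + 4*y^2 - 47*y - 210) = (y - 4)/(y - 7)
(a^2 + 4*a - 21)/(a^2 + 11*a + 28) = (a - 3)/(a + 4)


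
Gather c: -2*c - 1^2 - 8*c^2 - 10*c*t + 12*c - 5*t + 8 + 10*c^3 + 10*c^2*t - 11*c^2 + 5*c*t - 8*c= 10*c^3 + c^2*(10*t - 19) + c*(2 - 5*t) - 5*t + 7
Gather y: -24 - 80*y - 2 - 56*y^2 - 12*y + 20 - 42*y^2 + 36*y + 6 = -98*y^2 - 56*y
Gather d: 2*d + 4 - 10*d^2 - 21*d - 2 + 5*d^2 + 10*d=-5*d^2 - 9*d + 2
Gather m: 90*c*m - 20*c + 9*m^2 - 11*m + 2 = -20*c + 9*m^2 + m*(90*c - 11) + 2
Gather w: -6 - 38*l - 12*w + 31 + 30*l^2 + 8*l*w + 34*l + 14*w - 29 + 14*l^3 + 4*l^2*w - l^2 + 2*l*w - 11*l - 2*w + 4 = 14*l^3 + 29*l^2 - 15*l + w*(4*l^2 + 10*l)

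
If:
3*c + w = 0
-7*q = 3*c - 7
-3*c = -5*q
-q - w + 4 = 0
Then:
No Solution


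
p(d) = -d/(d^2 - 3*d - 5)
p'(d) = -d*(3 - 2*d)/(d^2 - 3*d - 5)^2 - 1/(d^2 - 3*d - 5)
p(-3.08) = 0.22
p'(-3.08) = 0.08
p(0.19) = 0.03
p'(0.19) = 0.16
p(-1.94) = 0.42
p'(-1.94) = 0.42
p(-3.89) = 0.18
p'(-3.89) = 0.04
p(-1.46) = 0.97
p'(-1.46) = 3.12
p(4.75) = -1.43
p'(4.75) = 2.51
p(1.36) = 0.19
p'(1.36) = 0.13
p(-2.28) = 0.32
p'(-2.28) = 0.21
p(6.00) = -0.46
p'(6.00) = 0.24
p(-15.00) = 0.06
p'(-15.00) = 0.00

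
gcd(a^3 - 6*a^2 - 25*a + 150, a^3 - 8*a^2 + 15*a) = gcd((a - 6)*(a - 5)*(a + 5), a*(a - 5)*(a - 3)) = a - 5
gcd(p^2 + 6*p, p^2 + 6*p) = p^2 + 6*p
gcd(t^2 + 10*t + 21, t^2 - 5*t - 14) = 1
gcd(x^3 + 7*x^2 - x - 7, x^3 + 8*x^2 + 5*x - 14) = x^2 + 6*x - 7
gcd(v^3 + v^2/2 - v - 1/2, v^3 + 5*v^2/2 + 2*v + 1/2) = v^2 + 3*v/2 + 1/2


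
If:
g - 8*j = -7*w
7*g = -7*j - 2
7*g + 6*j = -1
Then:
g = 5/7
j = -1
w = -61/49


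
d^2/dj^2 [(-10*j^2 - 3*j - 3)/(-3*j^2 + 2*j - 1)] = 2*(87*j^3 - 9*j^2 - 81*j + 19)/(27*j^6 - 54*j^5 + 63*j^4 - 44*j^3 + 21*j^2 - 6*j + 1)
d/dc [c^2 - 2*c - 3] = 2*c - 2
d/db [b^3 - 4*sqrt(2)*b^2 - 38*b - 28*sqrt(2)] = 3*b^2 - 8*sqrt(2)*b - 38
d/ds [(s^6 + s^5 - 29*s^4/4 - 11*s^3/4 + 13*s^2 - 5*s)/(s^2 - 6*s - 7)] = (16*s^7 - 108*s^6 - 322*s^5 + 371*s^4 + 944*s^3 - 61*s^2 - 728*s + 140)/(4*(s^4 - 12*s^3 + 22*s^2 + 84*s + 49))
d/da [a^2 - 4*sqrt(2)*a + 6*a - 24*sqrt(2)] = 2*a - 4*sqrt(2) + 6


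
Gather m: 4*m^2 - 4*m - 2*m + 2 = 4*m^2 - 6*m + 2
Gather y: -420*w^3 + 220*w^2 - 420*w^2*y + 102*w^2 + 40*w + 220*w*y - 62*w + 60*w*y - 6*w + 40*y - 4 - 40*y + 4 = -420*w^3 + 322*w^2 - 28*w + y*(-420*w^2 + 280*w)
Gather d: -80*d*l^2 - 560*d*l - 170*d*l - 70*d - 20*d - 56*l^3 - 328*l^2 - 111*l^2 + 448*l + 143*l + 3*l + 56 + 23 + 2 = d*(-80*l^2 - 730*l - 90) - 56*l^3 - 439*l^2 + 594*l + 81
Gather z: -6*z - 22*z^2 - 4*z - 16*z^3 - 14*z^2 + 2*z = -16*z^3 - 36*z^2 - 8*z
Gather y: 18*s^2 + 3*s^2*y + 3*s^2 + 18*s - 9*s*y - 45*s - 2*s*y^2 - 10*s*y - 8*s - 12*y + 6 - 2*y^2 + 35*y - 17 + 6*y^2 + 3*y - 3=21*s^2 - 35*s + y^2*(4 - 2*s) + y*(3*s^2 - 19*s + 26) - 14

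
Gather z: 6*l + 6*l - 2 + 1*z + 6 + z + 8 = 12*l + 2*z + 12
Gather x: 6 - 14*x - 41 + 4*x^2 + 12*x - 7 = 4*x^2 - 2*x - 42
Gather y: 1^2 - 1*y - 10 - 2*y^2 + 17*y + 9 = -2*y^2 + 16*y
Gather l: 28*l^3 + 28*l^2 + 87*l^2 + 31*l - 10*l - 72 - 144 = 28*l^3 + 115*l^2 + 21*l - 216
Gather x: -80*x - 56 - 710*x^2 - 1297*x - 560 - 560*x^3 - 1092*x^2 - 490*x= -560*x^3 - 1802*x^2 - 1867*x - 616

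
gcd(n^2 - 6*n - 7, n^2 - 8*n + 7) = n - 7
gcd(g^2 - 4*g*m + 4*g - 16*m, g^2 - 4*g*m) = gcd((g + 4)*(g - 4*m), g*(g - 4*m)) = g - 4*m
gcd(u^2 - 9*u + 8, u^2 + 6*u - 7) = u - 1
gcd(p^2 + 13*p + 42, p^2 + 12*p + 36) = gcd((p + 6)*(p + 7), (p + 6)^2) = p + 6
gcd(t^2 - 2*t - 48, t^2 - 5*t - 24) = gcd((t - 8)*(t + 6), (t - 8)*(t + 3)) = t - 8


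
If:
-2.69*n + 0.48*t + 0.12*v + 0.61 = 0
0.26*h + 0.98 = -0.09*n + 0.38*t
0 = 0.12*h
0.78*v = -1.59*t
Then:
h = 0.00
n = 0.46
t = 2.69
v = -5.48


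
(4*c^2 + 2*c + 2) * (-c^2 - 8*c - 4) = -4*c^4 - 34*c^3 - 34*c^2 - 24*c - 8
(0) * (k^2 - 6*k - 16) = 0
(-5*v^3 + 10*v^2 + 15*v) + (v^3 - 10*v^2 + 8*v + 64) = -4*v^3 + 23*v + 64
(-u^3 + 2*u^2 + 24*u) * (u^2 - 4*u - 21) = -u^5 + 6*u^4 + 37*u^3 - 138*u^2 - 504*u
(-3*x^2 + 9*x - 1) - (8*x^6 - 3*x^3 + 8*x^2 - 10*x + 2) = -8*x^6 + 3*x^3 - 11*x^2 + 19*x - 3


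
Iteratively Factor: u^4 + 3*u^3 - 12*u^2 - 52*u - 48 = (u + 3)*(u^3 - 12*u - 16) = (u + 2)*(u + 3)*(u^2 - 2*u - 8) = (u + 2)^2*(u + 3)*(u - 4)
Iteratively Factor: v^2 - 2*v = (v)*(v - 2)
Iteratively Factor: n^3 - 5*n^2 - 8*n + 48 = (n - 4)*(n^2 - n - 12) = (n - 4)*(n + 3)*(n - 4)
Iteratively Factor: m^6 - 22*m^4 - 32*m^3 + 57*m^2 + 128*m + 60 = (m + 2)*(m^5 - 2*m^4 - 18*m^3 + 4*m^2 + 49*m + 30) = (m + 2)*(m + 3)*(m^4 - 5*m^3 - 3*m^2 + 13*m + 10) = (m + 1)*(m + 2)*(m + 3)*(m^3 - 6*m^2 + 3*m + 10) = (m + 1)^2*(m + 2)*(m + 3)*(m^2 - 7*m + 10) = (m - 5)*(m + 1)^2*(m + 2)*(m + 3)*(m - 2)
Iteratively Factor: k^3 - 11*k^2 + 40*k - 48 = (k - 4)*(k^2 - 7*k + 12) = (k - 4)*(k - 3)*(k - 4)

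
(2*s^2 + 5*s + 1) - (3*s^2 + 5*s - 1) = 2 - s^2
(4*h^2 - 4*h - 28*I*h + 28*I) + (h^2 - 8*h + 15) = 5*h^2 - 12*h - 28*I*h + 15 + 28*I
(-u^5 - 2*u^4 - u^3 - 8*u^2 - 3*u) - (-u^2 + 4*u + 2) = -u^5 - 2*u^4 - u^3 - 7*u^2 - 7*u - 2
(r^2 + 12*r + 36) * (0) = 0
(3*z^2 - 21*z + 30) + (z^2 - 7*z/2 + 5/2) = 4*z^2 - 49*z/2 + 65/2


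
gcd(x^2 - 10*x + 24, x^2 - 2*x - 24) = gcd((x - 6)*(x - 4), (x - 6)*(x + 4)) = x - 6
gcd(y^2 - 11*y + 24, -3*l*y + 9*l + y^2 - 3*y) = y - 3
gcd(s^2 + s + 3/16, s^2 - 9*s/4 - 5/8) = s + 1/4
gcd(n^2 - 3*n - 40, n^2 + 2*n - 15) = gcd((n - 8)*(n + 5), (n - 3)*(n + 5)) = n + 5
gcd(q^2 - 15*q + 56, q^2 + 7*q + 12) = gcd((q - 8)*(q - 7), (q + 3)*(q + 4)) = 1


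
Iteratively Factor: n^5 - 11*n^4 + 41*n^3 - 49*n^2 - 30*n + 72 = (n - 3)*(n^4 - 8*n^3 + 17*n^2 + 2*n - 24) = (n - 3)*(n - 2)*(n^3 - 6*n^2 + 5*n + 12) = (n - 4)*(n - 3)*(n - 2)*(n^2 - 2*n - 3) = (n - 4)*(n - 3)*(n - 2)*(n + 1)*(n - 3)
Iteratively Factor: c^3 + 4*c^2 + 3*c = (c)*(c^2 + 4*c + 3) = c*(c + 3)*(c + 1)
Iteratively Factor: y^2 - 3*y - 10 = (y + 2)*(y - 5)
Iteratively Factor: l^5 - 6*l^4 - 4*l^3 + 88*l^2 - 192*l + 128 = (l + 4)*(l^4 - 10*l^3 + 36*l^2 - 56*l + 32) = (l - 2)*(l + 4)*(l^3 - 8*l^2 + 20*l - 16) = (l - 2)^2*(l + 4)*(l^2 - 6*l + 8) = (l - 2)^3*(l + 4)*(l - 4)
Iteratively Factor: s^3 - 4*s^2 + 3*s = (s)*(s^2 - 4*s + 3) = s*(s - 3)*(s - 1)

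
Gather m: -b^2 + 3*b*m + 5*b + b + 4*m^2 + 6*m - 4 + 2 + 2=-b^2 + 6*b + 4*m^2 + m*(3*b + 6)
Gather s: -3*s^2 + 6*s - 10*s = -3*s^2 - 4*s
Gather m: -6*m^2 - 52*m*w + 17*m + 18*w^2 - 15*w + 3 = -6*m^2 + m*(17 - 52*w) + 18*w^2 - 15*w + 3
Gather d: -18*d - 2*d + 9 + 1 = 10 - 20*d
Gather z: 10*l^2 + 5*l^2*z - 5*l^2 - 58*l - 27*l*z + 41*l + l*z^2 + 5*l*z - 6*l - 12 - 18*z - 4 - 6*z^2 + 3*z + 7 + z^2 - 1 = 5*l^2 - 23*l + z^2*(l - 5) + z*(5*l^2 - 22*l - 15) - 10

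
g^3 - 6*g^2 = g^2*(g - 6)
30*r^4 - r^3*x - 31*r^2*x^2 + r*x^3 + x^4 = (-5*r + x)*(-r + x)*(r + x)*(6*r + x)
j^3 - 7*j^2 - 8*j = j*(j - 8)*(j + 1)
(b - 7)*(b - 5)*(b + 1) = b^3 - 11*b^2 + 23*b + 35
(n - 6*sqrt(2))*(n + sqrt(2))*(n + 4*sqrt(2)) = n^3 - sqrt(2)*n^2 - 52*n - 48*sqrt(2)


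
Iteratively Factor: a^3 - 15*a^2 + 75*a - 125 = (a - 5)*(a^2 - 10*a + 25) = (a - 5)^2*(a - 5)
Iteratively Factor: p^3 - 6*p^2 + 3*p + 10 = (p - 5)*(p^2 - p - 2) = (p - 5)*(p + 1)*(p - 2)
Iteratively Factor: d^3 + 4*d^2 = (d)*(d^2 + 4*d) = d^2*(d + 4)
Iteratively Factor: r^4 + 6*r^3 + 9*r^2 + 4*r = (r + 1)*(r^3 + 5*r^2 + 4*r) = (r + 1)*(r + 4)*(r^2 + r) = r*(r + 1)*(r + 4)*(r + 1)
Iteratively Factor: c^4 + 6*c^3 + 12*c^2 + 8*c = (c + 2)*(c^3 + 4*c^2 + 4*c) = (c + 2)^2*(c^2 + 2*c) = (c + 2)^3*(c)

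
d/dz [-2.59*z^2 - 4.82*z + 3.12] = -5.18*z - 4.82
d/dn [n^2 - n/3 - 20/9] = 2*n - 1/3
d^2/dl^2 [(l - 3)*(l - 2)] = 2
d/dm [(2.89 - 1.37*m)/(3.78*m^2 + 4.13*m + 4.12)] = (5.1786*m^2 - 21.8484*m - 17.5801)/(14.2884*m^4 + 31.2228*m^3 + 48.2041*m^2 + 34.0312*m + 16.9744)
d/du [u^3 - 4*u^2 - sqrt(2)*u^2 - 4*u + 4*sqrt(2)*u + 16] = 3*u^2 - 8*u - 2*sqrt(2)*u - 4 + 4*sqrt(2)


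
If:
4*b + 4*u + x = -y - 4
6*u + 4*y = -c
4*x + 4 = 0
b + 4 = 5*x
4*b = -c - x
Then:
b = -9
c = 37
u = 169/10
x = -1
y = -173/5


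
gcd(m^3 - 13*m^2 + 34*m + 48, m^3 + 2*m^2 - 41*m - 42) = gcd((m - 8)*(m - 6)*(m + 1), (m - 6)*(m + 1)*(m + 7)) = m^2 - 5*m - 6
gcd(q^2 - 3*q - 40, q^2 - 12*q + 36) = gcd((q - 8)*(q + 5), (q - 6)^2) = 1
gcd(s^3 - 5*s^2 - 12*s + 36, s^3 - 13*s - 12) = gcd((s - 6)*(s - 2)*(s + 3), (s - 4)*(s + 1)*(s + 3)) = s + 3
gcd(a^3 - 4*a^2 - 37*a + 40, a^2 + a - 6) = 1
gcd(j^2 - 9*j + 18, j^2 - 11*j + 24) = j - 3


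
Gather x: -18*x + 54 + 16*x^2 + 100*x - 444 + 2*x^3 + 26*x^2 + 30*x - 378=2*x^3 + 42*x^2 + 112*x - 768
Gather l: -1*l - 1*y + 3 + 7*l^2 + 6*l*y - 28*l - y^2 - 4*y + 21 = 7*l^2 + l*(6*y - 29) - y^2 - 5*y + 24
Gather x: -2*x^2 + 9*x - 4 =-2*x^2 + 9*x - 4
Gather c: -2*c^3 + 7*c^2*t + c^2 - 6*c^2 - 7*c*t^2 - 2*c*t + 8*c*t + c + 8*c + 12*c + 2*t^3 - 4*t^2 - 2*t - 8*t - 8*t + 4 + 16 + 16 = -2*c^3 + c^2*(7*t - 5) + c*(-7*t^2 + 6*t + 21) + 2*t^3 - 4*t^2 - 18*t + 36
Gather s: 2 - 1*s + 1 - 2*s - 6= -3*s - 3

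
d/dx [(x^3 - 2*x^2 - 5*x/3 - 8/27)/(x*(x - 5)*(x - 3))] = 2*(-81*x^4 + 450*x^3 - 573*x^2 - 64*x + 60)/(27*x^2*(x^4 - 16*x^3 + 94*x^2 - 240*x + 225))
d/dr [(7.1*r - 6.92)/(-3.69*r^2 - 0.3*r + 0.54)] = (26.199*r^2 - 51.0696*r + 1.758)/(13.6161*r^4 + 2.214*r^3 - 3.8952*r^2 - 0.324*r + 0.2916)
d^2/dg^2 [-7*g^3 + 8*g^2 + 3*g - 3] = 16 - 42*g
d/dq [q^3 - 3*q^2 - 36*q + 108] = 3*q^2 - 6*q - 36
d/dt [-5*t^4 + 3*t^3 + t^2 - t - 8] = -20*t^3 + 9*t^2 + 2*t - 1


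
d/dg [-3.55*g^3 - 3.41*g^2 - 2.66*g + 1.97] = -10.65*g^2 - 6.82*g - 2.66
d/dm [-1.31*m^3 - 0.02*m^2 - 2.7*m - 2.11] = -3.93*m^2 - 0.04*m - 2.7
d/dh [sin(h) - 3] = cos(h)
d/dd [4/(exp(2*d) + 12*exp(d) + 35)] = 8*(-exp(d) - 6)*exp(d)/(exp(2*d) + 12*exp(d) + 35)^2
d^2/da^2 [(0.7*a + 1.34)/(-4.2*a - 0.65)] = (3.5527136788005e-15*a - 43.4532)/(4.2*a + 0.65)^3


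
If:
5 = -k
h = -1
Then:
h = -1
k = -5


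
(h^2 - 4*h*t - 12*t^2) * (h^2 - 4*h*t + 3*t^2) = h^4 - 8*h^3*t + 7*h^2*t^2 + 36*h*t^3 - 36*t^4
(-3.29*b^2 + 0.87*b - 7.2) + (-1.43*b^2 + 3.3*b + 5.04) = -4.72*b^2 + 4.17*b - 2.16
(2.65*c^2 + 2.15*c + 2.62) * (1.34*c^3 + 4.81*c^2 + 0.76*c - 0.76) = 3.551*c^5 + 15.6275*c^4 + 15.8663*c^3 + 12.2222*c^2 + 0.3572*c - 1.9912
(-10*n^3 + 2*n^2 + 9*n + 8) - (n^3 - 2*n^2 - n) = -11*n^3 + 4*n^2 + 10*n + 8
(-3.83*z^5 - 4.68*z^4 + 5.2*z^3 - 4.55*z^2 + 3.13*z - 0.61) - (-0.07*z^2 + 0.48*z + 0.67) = -3.83*z^5 - 4.68*z^4 + 5.2*z^3 - 4.48*z^2 + 2.65*z - 1.28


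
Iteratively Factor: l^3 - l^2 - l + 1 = (l - 1)*(l^2 - 1) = (l - 1)^2*(l + 1)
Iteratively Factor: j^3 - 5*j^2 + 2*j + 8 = (j - 4)*(j^2 - j - 2) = (j - 4)*(j - 2)*(j + 1)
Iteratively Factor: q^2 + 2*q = (q)*(q + 2)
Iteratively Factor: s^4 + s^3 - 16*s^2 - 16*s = (s)*(s^3 + s^2 - 16*s - 16) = s*(s - 4)*(s^2 + 5*s + 4) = s*(s - 4)*(s + 4)*(s + 1)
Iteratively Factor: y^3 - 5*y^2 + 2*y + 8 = (y + 1)*(y^2 - 6*y + 8) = (y - 2)*(y + 1)*(y - 4)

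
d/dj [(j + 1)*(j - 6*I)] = 2*j + 1 - 6*I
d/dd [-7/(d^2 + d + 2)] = 7*(2*d + 1)/(d^2 + d + 2)^2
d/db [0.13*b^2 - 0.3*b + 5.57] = 0.26*b - 0.3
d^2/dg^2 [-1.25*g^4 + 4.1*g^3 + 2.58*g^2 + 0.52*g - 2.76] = -15.0*g^2 + 24.6*g + 5.16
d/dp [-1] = 0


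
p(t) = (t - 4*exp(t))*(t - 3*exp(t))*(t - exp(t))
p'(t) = (1 - 4*exp(t))*(t - 3*exp(t))*(t - exp(t)) + (1 - 3*exp(t))*(t - 4*exp(t))*(t - exp(t)) + (1 - exp(t))*(t - 4*exp(t))*(t - 3*exp(t)) = -8*t^2*exp(t) + 3*t^2 + 38*t*exp(2*t) - 16*t*exp(t) - 36*exp(3*t) + 19*exp(2*t)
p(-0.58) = -7.26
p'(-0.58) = -2.57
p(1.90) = -2158.93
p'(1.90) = -7067.99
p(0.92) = -95.75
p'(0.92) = -280.42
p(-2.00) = -13.06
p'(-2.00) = 10.87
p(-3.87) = -60.49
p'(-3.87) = 43.67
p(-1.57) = -9.37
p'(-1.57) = 6.43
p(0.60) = -39.78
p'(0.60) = -100.67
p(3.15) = -121726.52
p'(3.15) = -384960.61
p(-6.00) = -216.71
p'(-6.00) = 107.52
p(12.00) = -51728739233028530.13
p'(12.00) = -155191753581877360.19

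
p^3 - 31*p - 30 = (p - 6)*(p + 1)*(p + 5)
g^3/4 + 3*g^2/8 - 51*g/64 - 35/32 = (g/4 + 1/2)*(g - 7/4)*(g + 5/4)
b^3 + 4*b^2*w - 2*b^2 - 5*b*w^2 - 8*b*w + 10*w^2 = (b - 2)*(b - w)*(b + 5*w)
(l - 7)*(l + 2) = l^2 - 5*l - 14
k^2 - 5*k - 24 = (k - 8)*(k + 3)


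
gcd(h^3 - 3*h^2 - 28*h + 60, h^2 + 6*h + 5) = h + 5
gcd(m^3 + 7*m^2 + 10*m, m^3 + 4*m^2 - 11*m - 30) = m^2 + 7*m + 10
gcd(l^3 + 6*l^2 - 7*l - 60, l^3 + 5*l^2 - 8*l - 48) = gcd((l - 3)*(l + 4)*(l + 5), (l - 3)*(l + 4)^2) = l^2 + l - 12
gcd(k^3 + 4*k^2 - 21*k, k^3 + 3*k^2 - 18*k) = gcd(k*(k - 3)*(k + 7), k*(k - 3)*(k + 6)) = k^2 - 3*k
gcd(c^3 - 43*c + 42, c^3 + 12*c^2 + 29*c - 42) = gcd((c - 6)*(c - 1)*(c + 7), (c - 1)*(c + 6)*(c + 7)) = c^2 + 6*c - 7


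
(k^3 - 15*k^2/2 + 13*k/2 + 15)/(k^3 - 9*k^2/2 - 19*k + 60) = (k + 1)/(k + 4)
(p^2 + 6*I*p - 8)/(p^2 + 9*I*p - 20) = (p + 2*I)/(p + 5*I)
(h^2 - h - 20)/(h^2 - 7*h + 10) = (h + 4)/(h - 2)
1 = 1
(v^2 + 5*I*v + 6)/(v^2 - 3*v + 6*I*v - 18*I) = (v - I)/(v - 3)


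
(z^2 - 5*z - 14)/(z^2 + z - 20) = (z^2 - 5*z - 14)/(z^2 + z - 20)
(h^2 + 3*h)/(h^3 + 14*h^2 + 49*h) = (h + 3)/(h^2 + 14*h + 49)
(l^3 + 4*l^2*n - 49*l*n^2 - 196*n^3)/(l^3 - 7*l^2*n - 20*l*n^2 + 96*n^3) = (l^2 - 49*n^2)/(l^2 - 11*l*n + 24*n^2)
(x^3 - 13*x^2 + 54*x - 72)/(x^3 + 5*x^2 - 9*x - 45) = (x^2 - 10*x + 24)/(x^2 + 8*x + 15)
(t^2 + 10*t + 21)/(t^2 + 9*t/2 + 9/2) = 2*(t + 7)/(2*t + 3)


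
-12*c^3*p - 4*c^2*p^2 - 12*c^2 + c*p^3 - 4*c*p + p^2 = (-6*c + p)*(2*c + p)*(c*p + 1)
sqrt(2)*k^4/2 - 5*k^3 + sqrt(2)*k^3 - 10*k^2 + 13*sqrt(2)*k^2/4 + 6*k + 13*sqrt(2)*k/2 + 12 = (k + 2)*(k - 4*sqrt(2))*(k - 3*sqrt(2)/2)*(sqrt(2)*k/2 + 1/2)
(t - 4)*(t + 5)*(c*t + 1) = c*t^3 + c*t^2 - 20*c*t + t^2 + t - 20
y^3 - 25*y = y*(y - 5)*(y + 5)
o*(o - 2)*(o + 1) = o^3 - o^2 - 2*o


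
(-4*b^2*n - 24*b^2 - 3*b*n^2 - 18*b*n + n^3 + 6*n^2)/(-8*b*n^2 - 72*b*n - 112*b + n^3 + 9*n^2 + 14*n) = (4*b^2*n + 24*b^2 + 3*b*n^2 + 18*b*n - n^3 - 6*n^2)/(8*b*n^2 + 72*b*n + 112*b - n^3 - 9*n^2 - 14*n)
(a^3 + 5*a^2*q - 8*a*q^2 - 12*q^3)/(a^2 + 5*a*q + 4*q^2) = (a^2 + 4*a*q - 12*q^2)/(a + 4*q)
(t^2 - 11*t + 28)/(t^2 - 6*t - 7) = (t - 4)/(t + 1)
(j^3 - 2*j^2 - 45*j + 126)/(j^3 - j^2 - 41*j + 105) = (j - 6)/(j - 5)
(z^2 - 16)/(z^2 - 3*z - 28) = (z - 4)/(z - 7)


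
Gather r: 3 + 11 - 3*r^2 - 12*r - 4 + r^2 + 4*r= -2*r^2 - 8*r + 10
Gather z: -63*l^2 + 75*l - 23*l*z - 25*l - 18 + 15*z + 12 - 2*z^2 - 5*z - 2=-63*l^2 + 50*l - 2*z^2 + z*(10 - 23*l) - 8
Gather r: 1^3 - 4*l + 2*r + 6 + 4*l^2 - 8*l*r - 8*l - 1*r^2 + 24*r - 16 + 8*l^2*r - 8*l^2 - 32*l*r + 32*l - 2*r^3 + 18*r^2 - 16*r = -4*l^2 + 20*l - 2*r^3 + 17*r^2 + r*(8*l^2 - 40*l + 10) - 9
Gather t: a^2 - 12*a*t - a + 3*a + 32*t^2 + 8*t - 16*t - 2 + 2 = a^2 + 2*a + 32*t^2 + t*(-12*a - 8)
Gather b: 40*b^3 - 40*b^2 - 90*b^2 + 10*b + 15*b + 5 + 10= 40*b^3 - 130*b^2 + 25*b + 15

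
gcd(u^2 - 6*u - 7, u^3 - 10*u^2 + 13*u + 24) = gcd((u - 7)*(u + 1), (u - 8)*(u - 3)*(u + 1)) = u + 1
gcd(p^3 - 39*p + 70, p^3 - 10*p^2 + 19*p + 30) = p - 5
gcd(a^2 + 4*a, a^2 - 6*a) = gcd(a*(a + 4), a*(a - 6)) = a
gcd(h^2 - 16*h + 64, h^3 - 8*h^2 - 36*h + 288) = h - 8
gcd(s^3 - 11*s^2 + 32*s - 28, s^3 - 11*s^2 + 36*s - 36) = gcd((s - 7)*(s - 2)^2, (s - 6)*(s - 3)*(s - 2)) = s - 2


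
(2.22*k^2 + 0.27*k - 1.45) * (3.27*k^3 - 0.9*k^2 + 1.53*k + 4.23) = 7.2594*k^5 - 1.1151*k^4 - 1.5879*k^3 + 11.1087*k^2 - 1.0764*k - 6.1335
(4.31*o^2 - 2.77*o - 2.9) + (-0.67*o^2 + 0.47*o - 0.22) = 3.64*o^2 - 2.3*o - 3.12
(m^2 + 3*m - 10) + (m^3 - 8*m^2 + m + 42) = m^3 - 7*m^2 + 4*m + 32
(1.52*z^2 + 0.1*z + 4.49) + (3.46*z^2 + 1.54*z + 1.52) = 4.98*z^2 + 1.64*z + 6.01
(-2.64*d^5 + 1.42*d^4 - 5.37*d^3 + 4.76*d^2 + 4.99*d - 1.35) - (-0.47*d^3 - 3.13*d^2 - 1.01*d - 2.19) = -2.64*d^5 + 1.42*d^4 - 4.9*d^3 + 7.89*d^2 + 6.0*d + 0.84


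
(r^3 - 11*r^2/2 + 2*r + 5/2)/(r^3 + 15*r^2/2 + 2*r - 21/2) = (2*r^2 - 9*r - 5)/(2*r^2 + 17*r + 21)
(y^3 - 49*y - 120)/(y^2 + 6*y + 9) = (y^2 - 3*y - 40)/(y + 3)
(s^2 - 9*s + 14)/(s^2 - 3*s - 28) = (s - 2)/(s + 4)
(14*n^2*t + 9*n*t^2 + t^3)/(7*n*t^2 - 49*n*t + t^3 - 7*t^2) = (2*n + t)/(t - 7)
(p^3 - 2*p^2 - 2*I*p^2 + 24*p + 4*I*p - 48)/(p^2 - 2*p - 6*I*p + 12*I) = p + 4*I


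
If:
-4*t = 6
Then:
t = -3/2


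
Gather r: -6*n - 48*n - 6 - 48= -54*n - 54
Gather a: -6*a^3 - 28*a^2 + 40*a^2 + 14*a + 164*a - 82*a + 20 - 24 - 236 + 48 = -6*a^3 + 12*a^2 + 96*a - 192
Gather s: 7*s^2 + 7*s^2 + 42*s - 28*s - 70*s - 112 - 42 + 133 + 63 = 14*s^2 - 56*s + 42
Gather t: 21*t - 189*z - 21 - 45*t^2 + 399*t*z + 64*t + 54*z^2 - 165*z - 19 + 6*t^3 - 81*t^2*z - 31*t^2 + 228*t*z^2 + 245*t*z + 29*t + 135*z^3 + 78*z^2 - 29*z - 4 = 6*t^3 + t^2*(-81*z - 76) + t*(228*z^2 + 644*z + 114) + 135*z^3 + 132*z^2 - 383*z - 44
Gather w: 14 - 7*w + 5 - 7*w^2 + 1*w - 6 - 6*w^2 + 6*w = 13 - 13*w^2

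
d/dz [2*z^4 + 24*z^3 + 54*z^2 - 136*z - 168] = 8*z^3 + 72*z^2 + 108*z - 136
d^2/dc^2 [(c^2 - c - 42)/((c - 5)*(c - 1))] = 2*(5*c^3 - 141*c^2 + 771*c - 1307)/(c^6 - 18*c^5 + 123*c^4 - 396*c^3 + 615*c^2 - 450*c + 125)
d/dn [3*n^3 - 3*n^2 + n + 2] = 9*n^2 - 6*n + 1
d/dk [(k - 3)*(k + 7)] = 2*k + 4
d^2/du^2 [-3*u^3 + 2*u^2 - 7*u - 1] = 4 - 18*u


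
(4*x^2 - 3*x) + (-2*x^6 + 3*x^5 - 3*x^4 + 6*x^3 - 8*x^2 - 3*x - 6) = -2*x^6 + 3*x^5 - 3*x^4 + 6*x^3 - 4*x^2 - 6*x - 6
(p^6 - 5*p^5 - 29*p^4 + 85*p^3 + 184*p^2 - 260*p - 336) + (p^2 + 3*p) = p^6 - 5*p^5 - 29*p^4 + 85*p^3 + 185*p^2 - 257*p - 336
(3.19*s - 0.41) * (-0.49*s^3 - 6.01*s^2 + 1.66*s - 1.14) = -1.5631*s^4 - 18.971*s^3 + 7.7595*s^2 - 4.3172*s + 0.4674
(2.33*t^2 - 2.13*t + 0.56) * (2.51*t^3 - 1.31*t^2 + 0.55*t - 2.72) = 5.8483*t^5 - 8.3986*t^4 + 5.4774*t^3 - 8.2427*t^2 + 6.1016*t - 1.5232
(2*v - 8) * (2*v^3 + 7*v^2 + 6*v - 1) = 4*v^4 - 2*v^3 - 44*v^2 - 50*v + 8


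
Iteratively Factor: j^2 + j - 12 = (j - 3)*(j + 4)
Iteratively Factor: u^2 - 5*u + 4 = (u - 1)*(u - 4)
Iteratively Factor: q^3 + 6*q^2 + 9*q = (q)*(q^2 + 6*q + 9) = q*(q + 3)*(q + 3)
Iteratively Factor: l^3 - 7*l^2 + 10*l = (l - 5)*(l^2 - 2*l) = (l - 5)*(l - 2)*(l)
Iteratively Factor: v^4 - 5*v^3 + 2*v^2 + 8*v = (v - 4)*(v^3 - v^2 - 2*v) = v*(v - 4)*(v^2 - v - 2) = v*(v - 4)*(v - 2)*(v + 1)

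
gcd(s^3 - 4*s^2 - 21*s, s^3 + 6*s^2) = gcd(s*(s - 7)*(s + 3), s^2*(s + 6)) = s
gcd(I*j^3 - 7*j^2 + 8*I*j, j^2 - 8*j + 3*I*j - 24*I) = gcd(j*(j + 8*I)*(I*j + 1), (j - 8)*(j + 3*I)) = 1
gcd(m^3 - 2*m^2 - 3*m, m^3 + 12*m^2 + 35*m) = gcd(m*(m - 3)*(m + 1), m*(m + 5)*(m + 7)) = m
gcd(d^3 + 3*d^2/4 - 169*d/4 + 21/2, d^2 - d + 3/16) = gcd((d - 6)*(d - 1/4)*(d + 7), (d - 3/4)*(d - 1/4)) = d - 1/4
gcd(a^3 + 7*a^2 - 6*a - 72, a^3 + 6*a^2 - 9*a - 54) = a^2 + 3*a - 18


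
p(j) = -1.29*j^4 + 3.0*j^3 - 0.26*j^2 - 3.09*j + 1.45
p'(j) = -5.16*j^3 + 9.0*j^2 - 0.52*j - 3.09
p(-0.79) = 1.75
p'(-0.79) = 5.48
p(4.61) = -307.03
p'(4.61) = -319.75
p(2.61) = -14.91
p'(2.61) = -34.88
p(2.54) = -12.61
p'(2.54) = -30.90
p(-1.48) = -10.46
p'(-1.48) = 34.12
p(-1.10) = -1.35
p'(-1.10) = 15.24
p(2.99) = -33.02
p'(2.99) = -62.12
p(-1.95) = -34.41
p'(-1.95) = 70.41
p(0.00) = 1.45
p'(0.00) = -3.09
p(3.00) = -33.65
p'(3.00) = -62.97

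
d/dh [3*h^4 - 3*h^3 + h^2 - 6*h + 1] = 12*h^3 - 9*h^2 + 2*h - 6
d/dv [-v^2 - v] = -2*v - 1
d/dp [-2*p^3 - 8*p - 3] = -6*p^2 - 8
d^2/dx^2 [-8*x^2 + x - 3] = -16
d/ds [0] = 0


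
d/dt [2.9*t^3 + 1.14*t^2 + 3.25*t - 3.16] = 8.7*t^2 + 2.28*t + 3.25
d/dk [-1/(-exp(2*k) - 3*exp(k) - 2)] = (-2*exp(k) - 3)*exp(k)/(exp(2*k) + 3*exp(k) + 2)^2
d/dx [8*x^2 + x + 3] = 16*x + 1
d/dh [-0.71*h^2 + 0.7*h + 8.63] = 0.7 - 1.42*h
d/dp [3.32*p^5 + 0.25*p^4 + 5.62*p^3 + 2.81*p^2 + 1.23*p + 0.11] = 16.6*p^4 + 1.0*p^3 + 16.86*p^2 + 5.62*p + 1.23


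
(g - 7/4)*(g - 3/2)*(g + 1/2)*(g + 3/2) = g^4 - 5*g^3/4 - 25*g^2/8 + 45*g/16 + 63/32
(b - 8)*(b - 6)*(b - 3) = b^3 - 17*b^2 + 90*b - 144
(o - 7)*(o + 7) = o^2 - 49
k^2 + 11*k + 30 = (k + 5)*(k + 6)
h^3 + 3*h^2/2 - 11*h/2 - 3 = (h - 2)*(h + 1/2)*(h + 3)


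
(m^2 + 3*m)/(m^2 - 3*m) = (m + 3)/(m - 3)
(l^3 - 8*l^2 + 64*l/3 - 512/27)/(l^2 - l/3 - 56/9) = (9*l^2 - 48*l + 64)/(3*(3*l + 7))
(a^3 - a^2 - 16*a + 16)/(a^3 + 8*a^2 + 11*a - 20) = (a - 4)/(a + 5)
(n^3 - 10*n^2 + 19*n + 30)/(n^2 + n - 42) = (n^2 - 4*n - 5)/(n + 7)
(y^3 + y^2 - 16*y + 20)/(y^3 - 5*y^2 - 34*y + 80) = (y - 2)/(y - 8)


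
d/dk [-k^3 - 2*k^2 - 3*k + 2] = -3*k^2 - 4*k - 3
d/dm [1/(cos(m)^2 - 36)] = 2*sin(m)*cos(m)/(cos(m)^2 - 36)^2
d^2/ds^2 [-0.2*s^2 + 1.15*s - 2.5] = -0.400000000000000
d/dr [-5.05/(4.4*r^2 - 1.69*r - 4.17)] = (44.44*r - 8.5345)/(-4.4*r^2 + 1.69*r + 4.17)^2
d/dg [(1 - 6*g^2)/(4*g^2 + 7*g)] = (-42*g^2 - 8*g - 7)/(g^2*(16*g^2 + 56*g + 49))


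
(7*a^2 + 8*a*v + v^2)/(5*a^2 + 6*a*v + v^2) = (7*a + v)/(5*a + v)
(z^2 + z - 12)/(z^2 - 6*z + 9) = (z + 4)/(z - 3)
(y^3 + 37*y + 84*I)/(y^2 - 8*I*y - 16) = (y^3 + 37*y + 84*I)/(y^2 - 8*I*y - 16)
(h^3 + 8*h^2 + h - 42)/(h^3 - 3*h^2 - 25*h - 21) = (h^2 + 5*h - 14)/(h^2 - 6*h - 7)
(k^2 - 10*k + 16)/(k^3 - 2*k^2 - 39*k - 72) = (k - 2)/(k^2 + 6*k + 9)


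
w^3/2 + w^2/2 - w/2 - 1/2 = (w/2 + 1/2)*(w - 1)*(w + 1)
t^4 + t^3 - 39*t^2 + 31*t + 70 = (t - 5)*(t - 2)*(t + 1)*(t + 7)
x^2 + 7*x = x*(x + 7)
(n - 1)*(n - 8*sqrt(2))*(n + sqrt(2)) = n^3 - 7*sqrt(2)*n^2 - n^2 - 16*n + 7*sqrt(2)*n + 16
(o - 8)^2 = o^2 - 16*o + 64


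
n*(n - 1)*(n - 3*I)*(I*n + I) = I*n^4 + 3*n^3 - I*n^2 - 3*n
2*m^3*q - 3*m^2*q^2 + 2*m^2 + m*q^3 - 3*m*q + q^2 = (-2*m + q)*(-m + q)*(m*q + 1)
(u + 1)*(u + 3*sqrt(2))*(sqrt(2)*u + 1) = sqrt(2)*u^3 + sqrt(2)*u^2 + 7*u^2 + 3*sqrt(2)*u + 7*u + 3*sqrt(2)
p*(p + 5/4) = p^2 + 5*p/4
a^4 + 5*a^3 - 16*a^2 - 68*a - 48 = (a - 4)*(a + 1)*(a + 2)*(a + 6)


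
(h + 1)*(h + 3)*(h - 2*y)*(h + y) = h^4 - h^3*y + 4*h^3 - 2*h^2*y^2 - 4*h^2*y + 3*h^2 - 8*h*y^2 - 3*h*y - 6*y^2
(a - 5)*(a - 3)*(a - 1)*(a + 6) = a^4 - 3*a^3 - 31*a^2 + 123*a - 90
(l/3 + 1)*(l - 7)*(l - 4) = l^3/3 - 8*l^2/3 - 5*l/3 + 28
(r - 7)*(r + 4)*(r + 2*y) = r^3 + 2*r^2*y - 3*r^2 - 6*r*y - 28*r - 56*y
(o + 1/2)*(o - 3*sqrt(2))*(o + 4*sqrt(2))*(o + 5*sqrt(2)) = o^4 + o^3/2 + 6*sqrt(2)*o^3 - 14*o^2 + 3*sqrt(2)*o^2 - 120*sqrt(2)*o - 7*o - 60*sqrt(2)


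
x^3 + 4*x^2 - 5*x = x*(x - 1)*(x + 5)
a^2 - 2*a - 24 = (a - 6)*(a + 4)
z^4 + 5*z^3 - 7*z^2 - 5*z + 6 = (z - 1)^2*(z + 1)*(z + 6)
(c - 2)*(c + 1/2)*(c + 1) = c^3 - c^2/2 - 5*c/2 - 1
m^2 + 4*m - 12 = (m - 2)*(m + 6)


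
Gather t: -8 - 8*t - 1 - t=-9*t - 9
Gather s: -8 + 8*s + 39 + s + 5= 9*s + 36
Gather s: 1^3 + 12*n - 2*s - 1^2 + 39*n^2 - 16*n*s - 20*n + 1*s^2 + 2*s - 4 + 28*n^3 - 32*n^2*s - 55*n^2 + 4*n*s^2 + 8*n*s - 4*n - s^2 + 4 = 28*n^3 - 16*n^2 + 4*n*s^2 - 12*n + s*(-32*n^2 - 8*n)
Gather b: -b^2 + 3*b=-b^2 + 3*b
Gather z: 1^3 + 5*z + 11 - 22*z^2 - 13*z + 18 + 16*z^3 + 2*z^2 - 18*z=16*z^3 - 20*z^2 - 26*z + 30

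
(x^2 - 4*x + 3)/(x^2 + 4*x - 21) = (x - 1)/(x + 7)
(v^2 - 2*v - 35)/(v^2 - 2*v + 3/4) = 4*(v^2 - 2*v - 35)/(4*v^2 - 8*v + 3)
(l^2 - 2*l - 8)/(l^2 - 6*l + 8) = (l + 2)/(l - 2)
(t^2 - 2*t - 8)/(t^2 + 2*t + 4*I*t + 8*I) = (t - 4)/(t + 4*I)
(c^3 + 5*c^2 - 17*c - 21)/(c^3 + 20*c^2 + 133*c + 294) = (c^2 - 2*c - 3)/(c^2 + 13*c + 42)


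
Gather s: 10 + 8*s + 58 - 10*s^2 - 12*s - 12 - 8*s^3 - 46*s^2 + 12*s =-8*s^3 - 56*s^2 + 8*s + 56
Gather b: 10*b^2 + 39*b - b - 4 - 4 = 10*b^2 + 38*b - 8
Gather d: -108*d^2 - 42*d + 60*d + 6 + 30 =-108*d^2 + 18*d + 36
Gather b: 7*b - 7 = 7*b - 7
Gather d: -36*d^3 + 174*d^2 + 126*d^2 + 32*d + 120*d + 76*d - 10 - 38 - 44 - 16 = -36*d^3 + 300*d^2 + 228*d - 108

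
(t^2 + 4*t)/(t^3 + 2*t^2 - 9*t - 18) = t*(t + 4)/(t^3 + 2*t^2 - 9*t - 18)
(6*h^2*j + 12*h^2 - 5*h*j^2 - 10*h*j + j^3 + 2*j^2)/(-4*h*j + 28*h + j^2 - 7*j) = (-6*h^2*j - 12*h^2 + 5*h*j^2 + 10*h*j - j^3 - 2*j^2)/(4*h*j - 28*h - j^2 + 7*j)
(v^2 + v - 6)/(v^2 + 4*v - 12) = (v + 3)/(v + 6)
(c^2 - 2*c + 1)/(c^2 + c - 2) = (c - 1)/(c + 2)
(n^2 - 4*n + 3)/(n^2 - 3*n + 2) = (n - 3)/(n - 2)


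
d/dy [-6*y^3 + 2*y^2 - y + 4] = -18*y^2 + 4*y - 1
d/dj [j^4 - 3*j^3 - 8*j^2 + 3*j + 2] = 4*j^3 - 9*j^2 - 16*j + 3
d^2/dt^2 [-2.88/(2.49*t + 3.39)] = -35.712576/(2.49*t + 3.39)^3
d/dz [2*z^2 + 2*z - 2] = 4*z + 2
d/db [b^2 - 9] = 2*b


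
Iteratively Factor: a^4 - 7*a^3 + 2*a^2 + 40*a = (a)*(a^3 - 7*a^2 + 2*a + 40) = a*(a + 2)*(a^2 - 9*a + 20) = a*(a - 4)*(a + 2)*(a - 5)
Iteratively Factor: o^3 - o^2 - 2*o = (o - 2)*(o^2 + o) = (o - 2)*(o + 1)*(o)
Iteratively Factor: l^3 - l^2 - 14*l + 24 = (l - 3)*(l^2 + 2*l - 8) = (l - 3)*(l + 4)*(l - 2)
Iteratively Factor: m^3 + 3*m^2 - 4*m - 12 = (m + 3)*(m^2 - 4) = (m - 2)*(m + 3)*(m + 2)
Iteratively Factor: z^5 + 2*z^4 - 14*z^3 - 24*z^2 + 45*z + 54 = (z + 3)*(z^4 - z^3 - 11*z^2 + 9*z + 18) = (z + 3)^2*(z^3 - 4*z^2 + z + 6) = (z + 1)*(z + 3)^2*(z^2 - 5*z + 6) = (z - 2)*(z + 1)*(z + 3)^2*(z - 3)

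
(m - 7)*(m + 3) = m^2 - 4*m - 21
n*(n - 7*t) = n^2 - 7*n*t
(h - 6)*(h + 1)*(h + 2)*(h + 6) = h^4 + 3*h^3 - 34*h^2 - 108*h - 72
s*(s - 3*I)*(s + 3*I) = s^3 + 9*s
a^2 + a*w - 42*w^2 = (a - 6*w)*(a + 7*w)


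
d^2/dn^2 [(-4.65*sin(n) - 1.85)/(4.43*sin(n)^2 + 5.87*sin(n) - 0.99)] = (91.2557849999999*sin(n)^5 + 24.3051949999999*sin(n)^4 + 84.1722150000002*sin(n)^3 - 94.6143999999997*sin(n)^2 - 395.69817*sin(n) - 197.76271)/(4.43*sin(n)^2 + 5.87*sin(n) - 0.99)^3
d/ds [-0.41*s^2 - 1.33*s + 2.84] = -0.82*s - 1.33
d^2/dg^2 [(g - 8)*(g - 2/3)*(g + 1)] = 6*g - 46/3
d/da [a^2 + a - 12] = 2*a + 1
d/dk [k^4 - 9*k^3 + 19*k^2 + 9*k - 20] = 4*k^3 - 27*k^2 + 38*k + 9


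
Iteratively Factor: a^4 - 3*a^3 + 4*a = (a)*(a^3 - 3*a^2 + 4) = a*(a + 1)*(a^2 - 4*a + 4) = a*(a - 2)*(a + 1)*(a - 2)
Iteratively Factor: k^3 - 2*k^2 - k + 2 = (k - 1)*(k^2 - k - 2) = (k - 2)*(k - 1)*(k + 1)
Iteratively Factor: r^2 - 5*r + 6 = (r - 3)*(r - 2)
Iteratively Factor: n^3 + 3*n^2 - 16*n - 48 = (n + 4)*(n^2 - n - 12) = (n + 3)*(n + 4)*(n - 4)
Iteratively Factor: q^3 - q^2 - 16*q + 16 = (q + 4)*(q^2 - 5*q + 4) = (q - 4)*(q + 4)*(q - 1)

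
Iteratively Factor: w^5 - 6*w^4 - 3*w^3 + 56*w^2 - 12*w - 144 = (w + 2)*(w^4 - 8*w^3 + 13*w^2 + 30*w - 72) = (w + 2)^2*(w^3 - 10*w^2 + 33*w - 36) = (w - 3)*(w + 2)^2*(w^2 - 7*w + 12) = (w - 4)*(w - 3)*(w + 2)^2*(w - 3)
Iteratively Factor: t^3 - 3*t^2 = (t)*(t^2 - 3*t) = t*(t - 3)*(t)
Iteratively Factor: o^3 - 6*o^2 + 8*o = (o - 2)*(o^2 - 4*o) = o*(o - 2)*(o - 4)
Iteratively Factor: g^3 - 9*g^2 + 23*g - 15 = (g - 3)*(g^2 - 6*g + 5) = (g - 5)*(g - 3)*(g - 1)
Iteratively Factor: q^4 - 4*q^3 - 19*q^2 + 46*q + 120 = (q + 3)*(q^3 - 7*q^2 + 2*q + 40) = (q - 4)*(q + 3)*(q^2 - 3*q - 10) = (q - 5)*(q - 4)*(q + 3)*(q + 2)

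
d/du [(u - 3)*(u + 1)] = 2*u - 2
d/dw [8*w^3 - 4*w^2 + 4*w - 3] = 24*w^2 - 8*w + 4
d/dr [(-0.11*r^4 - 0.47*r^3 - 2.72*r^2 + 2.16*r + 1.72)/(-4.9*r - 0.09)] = (1.617*r^4 + 4.6456*r^3 + 13.4549*r^2 + 0.489599999999999*r + 8.2336)/(24.01*r^2 + 0.882*r + 0.0081)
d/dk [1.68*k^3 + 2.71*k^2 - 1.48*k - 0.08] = 5.04*k^2 + 5.42*k - 1.48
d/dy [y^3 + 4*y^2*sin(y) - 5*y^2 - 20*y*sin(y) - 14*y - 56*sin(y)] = 4*y^2*cos(y) + 3*y^2 + 8*y*sin(y) - 20*y*cos(y) - 10*y - 20*sin(y) - 56*cos(y) - 14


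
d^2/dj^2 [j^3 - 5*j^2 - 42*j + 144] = 6*j - 10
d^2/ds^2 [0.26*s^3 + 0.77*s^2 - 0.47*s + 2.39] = 1.56*s + 1.54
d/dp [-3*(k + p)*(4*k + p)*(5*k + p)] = -87*k^2 - 60*k*p - 9*p^2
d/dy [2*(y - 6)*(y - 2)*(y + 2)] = 6*y^2 - 24*y - 8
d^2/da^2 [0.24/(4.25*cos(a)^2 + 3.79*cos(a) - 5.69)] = (-17.34*(1 - cos(a)^2)^2 - 11.5974*cos(a)^3 - 35.332584*cos(a)^2 + 18.019176*cos(a) + 35.842368)/(4.25*cos(a)^2 + 3.79*cos(a) - 5.69)^3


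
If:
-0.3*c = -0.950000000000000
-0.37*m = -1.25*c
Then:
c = 3.17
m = 10.70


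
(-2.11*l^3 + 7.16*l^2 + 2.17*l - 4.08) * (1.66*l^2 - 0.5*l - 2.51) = -3.5026*l^5 + 12.9406*l^4 + 5.3183*l^3 - 25.8294*l^2 - 3.4067*l + 10.2408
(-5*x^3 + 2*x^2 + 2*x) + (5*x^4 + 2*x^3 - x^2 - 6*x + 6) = 5*x^4 - 3*x^3 + x^2 - 4*x + 6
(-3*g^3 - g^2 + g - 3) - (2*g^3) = -5*g^3 - g^2 + g - 3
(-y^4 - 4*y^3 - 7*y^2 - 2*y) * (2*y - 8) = -2*y^5 + 18*y^3 + 52*y^2 + 16*y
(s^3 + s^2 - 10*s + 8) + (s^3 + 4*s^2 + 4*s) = 2*s^3 + 5*s^2 - 6*s + 8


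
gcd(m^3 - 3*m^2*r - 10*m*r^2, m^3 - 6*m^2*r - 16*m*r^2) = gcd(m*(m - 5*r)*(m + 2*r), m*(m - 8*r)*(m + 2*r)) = m^2 + 2*m*r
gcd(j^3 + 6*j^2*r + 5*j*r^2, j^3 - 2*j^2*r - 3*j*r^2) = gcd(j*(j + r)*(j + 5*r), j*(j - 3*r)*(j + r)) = j^2 + j*r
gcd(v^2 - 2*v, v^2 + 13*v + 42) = 1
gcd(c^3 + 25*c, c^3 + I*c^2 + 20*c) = c^2 + 5*I*c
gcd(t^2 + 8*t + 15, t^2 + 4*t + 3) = t + 3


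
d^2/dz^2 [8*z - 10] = 0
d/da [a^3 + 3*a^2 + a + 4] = 3*a^2 + 6*a + 1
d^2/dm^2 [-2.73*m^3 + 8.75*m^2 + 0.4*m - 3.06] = 17.5 - 16.38*m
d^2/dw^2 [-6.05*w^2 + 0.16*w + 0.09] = -12.1000000000000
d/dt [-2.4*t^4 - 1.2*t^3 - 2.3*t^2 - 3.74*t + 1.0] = -9.6*t^3 - 3.6*t^2 - 4.6*t - 3.74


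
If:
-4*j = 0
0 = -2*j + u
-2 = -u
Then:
No Solution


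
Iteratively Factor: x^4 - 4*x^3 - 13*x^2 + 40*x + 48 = (x + 1)*(x^3 - 5*x^2 - 8*x + 48) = (x - 4)*(x + 1)*(x^2 - x - 12) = (x - 4)*(x + 1)*(x + 3)*(x - 4)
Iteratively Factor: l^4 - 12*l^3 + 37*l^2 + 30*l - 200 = (l - 5)*(l^3 - 7*l^2 + 2*l + 40) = (l - 5)*(l + 2)*(l^2 - 9*l + 20) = (l - 5)^2*(l + 2)*(l - 4)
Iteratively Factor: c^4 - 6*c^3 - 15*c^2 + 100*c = (c + 4)*(c^3 - 10*c^2 + 25*c) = (c - 5)*(c + 4)*(c^2 - 5*c) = c*(c - 5)*(c + 4)*(c - 5)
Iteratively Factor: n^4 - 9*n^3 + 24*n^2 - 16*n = (n - 1)*(n^3 - 8*n^2 + 16*n) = (n - 4)*(n - 1)*(n^2 - 4*n) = (n - 4)^2*(n - 1)*(n)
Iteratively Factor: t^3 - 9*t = (t)*(t^2 - 9) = t*(t - 3)*(t + 3)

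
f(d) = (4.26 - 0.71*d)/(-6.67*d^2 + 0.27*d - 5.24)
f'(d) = (4.26 - 0.71*d)*(13.34*d - 0.27)/(-6.67*d^2 + 0.27*d - 5.24)^2 - 0.71/(-6.67*d^2 + 0.27*d - 5.24)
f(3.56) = -0.02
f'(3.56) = 0.02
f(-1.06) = -0.38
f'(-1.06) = -0.37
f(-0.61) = -0.60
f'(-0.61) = -0.54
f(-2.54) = -0.12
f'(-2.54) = -0.07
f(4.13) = -0.01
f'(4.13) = 0.01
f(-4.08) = -0.06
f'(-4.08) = -0.02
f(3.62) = -0.02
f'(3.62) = 0.02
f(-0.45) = -0.68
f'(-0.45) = -0.53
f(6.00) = 0.00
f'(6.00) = 0.00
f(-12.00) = -0.01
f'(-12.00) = -0.00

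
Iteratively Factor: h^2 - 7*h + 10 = (h - 2)*(h - 5)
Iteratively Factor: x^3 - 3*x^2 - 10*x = (x)*(x^2 - 3*x - 10) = x*(x - 5)*(x + 2)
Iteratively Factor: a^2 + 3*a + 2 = (a + 1)*(a + 2)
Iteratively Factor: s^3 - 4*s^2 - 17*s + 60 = (s - 3)*(s^2 - s - 20) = (s - 5)*(s - 3)*(s + 4)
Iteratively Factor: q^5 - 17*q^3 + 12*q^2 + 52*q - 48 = (q + 2)*(q^4 - 2*q^3 - 13*q^2 + 38*q - 24) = (q - 3)*(q + 2)*(q^3 + q^2 - 10*q + 8) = (q - 3)*(q - 1)*(q + 2)*(q^2 + 2*q - 8) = (q - 3)*(q - 2)*(q - 1)*(q + 2)*(q + 4)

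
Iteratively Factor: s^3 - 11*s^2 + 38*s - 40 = (s - 2)*(s^2 - 9*s + 20) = (s - 4)*(s - 2)*(s - 5)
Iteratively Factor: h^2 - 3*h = (h)*(h - 3)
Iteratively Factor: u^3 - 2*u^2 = (u)*(u^2 - 2*u) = u^2*(u - 2)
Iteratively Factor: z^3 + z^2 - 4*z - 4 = (z + 2)*(z^2 - z - 2) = (z - 2)*(z + 2)*(z + 1)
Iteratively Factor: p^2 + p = (p)*(p + 1)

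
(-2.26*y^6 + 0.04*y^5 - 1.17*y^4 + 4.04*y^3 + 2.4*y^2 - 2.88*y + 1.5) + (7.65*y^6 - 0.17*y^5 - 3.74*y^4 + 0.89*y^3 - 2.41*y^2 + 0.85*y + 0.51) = 5.39*y^6 - 0.13*y^5 - 4.91*y^4 + 4.93*y^3 - 0.0100000000000002*y^2 - 2.03*y + 2.01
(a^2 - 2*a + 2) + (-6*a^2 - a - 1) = -5*a^2 - 3*a + 1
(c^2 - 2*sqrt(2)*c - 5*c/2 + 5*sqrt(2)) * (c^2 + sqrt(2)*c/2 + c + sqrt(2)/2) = c^4 - 3*sqrt(2)*c^3/2 - 3*c^3/2 - 9*c^2/2 + 9*sqrt(2)*c^2/4 + 3*c + 15*sqrt(2)*c/4 + 5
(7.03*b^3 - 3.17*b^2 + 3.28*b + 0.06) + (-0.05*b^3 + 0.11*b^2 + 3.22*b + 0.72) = 6.98*b^3 - 3.06*b^2 + 6.5*b + 0.78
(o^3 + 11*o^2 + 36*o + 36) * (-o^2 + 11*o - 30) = -o^5 + 55*o^3 + 30*o^2 - 684*o - 1080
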